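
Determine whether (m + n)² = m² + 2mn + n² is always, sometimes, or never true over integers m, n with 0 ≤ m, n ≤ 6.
Always true

The identity holds for every pair in the range. For instance at (m, n) = (0, 6): both sides equal 36.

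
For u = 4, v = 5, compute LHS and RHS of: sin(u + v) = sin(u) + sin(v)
LHS = sin(4 + 5) = sin(9) ≈ 0.4121
RHS = sin(4) + sin(5) ≈ -1.716

LHS ≠ RHS (they differ by about 2.128), so the equation does not hold here.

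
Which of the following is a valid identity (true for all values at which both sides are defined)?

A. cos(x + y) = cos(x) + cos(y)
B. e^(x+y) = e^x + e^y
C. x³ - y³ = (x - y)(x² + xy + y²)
C

A: fails at (2, 4) — LHS = cos(6) ≈ 0.9602, RHS = cos(4) + cos(2) ≈ -1.07.
B: fails at (1, 1) — LHS = e^2 ≈ 7.389, RHS = 2·e ≈ 5.437.
C: holds — e.g. at (5, 8), both sides equal -387.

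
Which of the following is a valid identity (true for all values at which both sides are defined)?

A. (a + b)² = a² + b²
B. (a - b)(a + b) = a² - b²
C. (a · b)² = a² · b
A: fails at (2, 3) — LHS = 25, RHS = 13.
B: holds — e.g. at (3, 7), both sides equal -40.
C: fails at (5, 8) — LHS = 1600, RHS = 200.

Answer: B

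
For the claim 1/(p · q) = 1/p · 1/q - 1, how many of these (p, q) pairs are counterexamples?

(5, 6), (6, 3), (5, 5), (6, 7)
Testing each pair:
(5, 6): LHS = 1/30, RHS = -29/30 → counterexample
(6, 3): LHS = 1/18, RHS = -17/18 → counterexample
(5, 5): LHS = 1/25, RHS = -24/25 → counterexample
(6, 7): LHS = 1/42, RHS = -41/42 → counterexample

That makes 4 counterexamples.

Answer: 4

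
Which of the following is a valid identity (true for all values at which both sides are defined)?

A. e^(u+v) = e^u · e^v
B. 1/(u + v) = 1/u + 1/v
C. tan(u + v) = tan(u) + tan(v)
A

A: holds — e.g. at (2, 2), both sides equal e^4 ≈ 54.6.
B: fails at (5, 8) — LHS = 1/13, RHS = 13/40.
C: fails at (3, 5) — LHS = tan(8) ≈ -6.8, RHS = tan(5) + tan(3) ≈ -3.523.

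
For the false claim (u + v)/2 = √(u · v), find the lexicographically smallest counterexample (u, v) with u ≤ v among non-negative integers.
Substituting (0, 1) into the claim:
LHS = (0 + 1)/2 = 1/2
RHS = √(0 · 1) = 0

Since LHS ≠ RHS, this pair disproves the claim, and no lexicographically smaller pair (u ≤ v, non-negative integers) does.

For instance (0, 4) is also a counterexample (LHS = 2, RHS = 0), but it's lexicographically larger.

Answer: (u, v) = (0, 1)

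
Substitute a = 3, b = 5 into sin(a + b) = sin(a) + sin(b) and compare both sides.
LHS = sin(3 + 5) = sin(8) ≈ 0.9894
RHS = sin(3) + sin(5) ≈ -0.8178

LHS ≠ RHS (they differ by about 1.807), so the equation does not hold here.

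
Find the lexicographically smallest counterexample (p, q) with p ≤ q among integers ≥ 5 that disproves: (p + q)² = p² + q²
(p, q) = (5, 5)

Substituting (5, 5) into the claim:
LHS = (5 + 5)² = 100
RHS = 5² + 5² = 50

Since LHS ≠ RHS, this pair disproves the claim, and no lexicographically smaller pair (p ≤ q, integers ≥ 5) does.

For instance (7, 11) is also a counterexample (LHS = 324, RHS = 170), but it's lexicographically larger.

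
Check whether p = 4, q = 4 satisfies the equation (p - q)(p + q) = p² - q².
Holds

Substituting p = 4, q = 4:

LHS = (4 - 4)(4 + 4) = 0
RHS = 4² - 4² = 0

LHS = RHS, so the equation holds at this point.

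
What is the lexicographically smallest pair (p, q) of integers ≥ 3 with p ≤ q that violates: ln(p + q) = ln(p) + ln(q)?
(p, q) = (3, 3)

Substituting (3, 3) into the claim:
LHS = ln(3 + 3) = ln(6) ≈ 1.792
RHS = ln(3) + ln(3) = 2·ln(3) ≈ 2.197

Since LHS ≠ RHS, this pair disproves the claim, and no lexicographically smaller pair (p ≤ q, integers ≥ 3) does.

For instance (6, 7) is also a counterexample (LHS = ln(13) ≈ 2.565, RHS = ln(6) + ln(7) ≈ 3.738), but it's lexicographically larger.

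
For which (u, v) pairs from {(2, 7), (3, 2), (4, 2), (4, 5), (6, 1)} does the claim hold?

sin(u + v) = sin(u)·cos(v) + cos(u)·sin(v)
All pairs

Testing each pair:
(2, 7): LHS = sin(9) ≈ 0.4121, RHS = sin(7)·cos(2) + sin(2)·cos(7) ≈ 0.4121 → holds
(3, 2): LHS = sin(5) ≈ -0.9589, RHS = sin(2)·cos(3) + sin(3)·cos(2) ≈ -0.9589 → holds
(4, 2): LHS = sin(6) ≈ -0.2794, RHS = sin(2)·cos(4) + sin(4)·cos(2) ≈ -0.2794 → holds
(4, 5): LHS = sin(9) ≈ 0.4121, RHS = sin(4)·cos(5) + sin(5)·cos(4) ≈ 0.4121 → holds
(6, 1): LHS = sin(7) ≈ 0.657, RHS = sin(6)·cos(1) + sin(1)·cos(6) ≈ 0.657 → holds

Every pair satisfies the claim.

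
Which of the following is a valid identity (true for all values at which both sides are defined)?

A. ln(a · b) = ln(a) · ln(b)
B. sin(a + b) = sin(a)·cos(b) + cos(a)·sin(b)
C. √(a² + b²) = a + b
B

A: fails at (1, 2) — LHS = ln(2) ≈ 0.6931, RHS = 0.
B: holds — e.g. at (4, 6), both sides equal sin(10) ≈ -0.544.
C: fails at (2, 7) — LHS = √(53) ≈ 7.28, RHS = 9.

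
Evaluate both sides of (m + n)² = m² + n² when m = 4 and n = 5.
LHS = (4 + 5)² = 81
RHS = 4² + 5² = 41

LHS ≠ RHS, so the equation does not hold here.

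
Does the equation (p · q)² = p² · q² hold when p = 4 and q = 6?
Substituting p = 4, q = 6:

LHS = (4 · 6)² = 576
RHS = 4² · 6² = 576

LHS = RHS, so the equation holds at this point.

Answer: Holds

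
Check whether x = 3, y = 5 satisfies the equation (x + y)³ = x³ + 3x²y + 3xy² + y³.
Holds

Substituting x = 3, y = 5:

LHS = (3 + 5)³ = 512
RHS = 3³ + 3·3²·5 + 3·3·5² + 5³ = 512

LHS = RHS, so the equation holds at this point.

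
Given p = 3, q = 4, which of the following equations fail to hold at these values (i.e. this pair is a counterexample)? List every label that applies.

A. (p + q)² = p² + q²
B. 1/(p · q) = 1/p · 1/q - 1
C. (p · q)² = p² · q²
A, B

Evaluating each claim at the given values:
A. LHS = 49, RHS = 25 → fails here (LHS ≠ RHS)
B. LHS = 1/12, RHS = -11/12 → fails here (LHS ≠ RHS)
C. LHS = 144, RHS = 144 → holds here (LHS = RHS)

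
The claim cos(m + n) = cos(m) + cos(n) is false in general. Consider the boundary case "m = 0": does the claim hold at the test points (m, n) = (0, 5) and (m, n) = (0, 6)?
No, fails at both test points

At (0, 5): LHS = cos(5) ≈ 0.2837 ≠ RHS = cos(5) + 1 ≈ 1.284
At (0, 6): LHS = cos(6) ≈ 0.9602 ≠ RHS = cos(6) + 1 ≈ 1.96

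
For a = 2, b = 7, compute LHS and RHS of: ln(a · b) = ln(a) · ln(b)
LHS = ln(2 · 7) = ln(14) ≈ 2.639
RHS = ln(2) · ln(7) ≈ 1.349

LHS ≠ RHS (they differ by about 1.29), so the equation does not hold here.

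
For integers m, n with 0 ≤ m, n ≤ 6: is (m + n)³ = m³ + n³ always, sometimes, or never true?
It holds at (m, n) = (5, 0) (both sides equal 125), but fails at (m, n) = (3, 6) (LHS = 729, RHS = 243).

Answer: Sometimes true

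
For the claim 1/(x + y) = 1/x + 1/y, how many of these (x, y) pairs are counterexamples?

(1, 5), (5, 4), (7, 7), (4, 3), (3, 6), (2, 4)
Testing each pair:
(1, 5): LHS = 1/6, RHS = 6/5 → counterexample
(5, 4): LHS = 1/9, RHS = 9/20 → counterexample
(7, 7): LHS = 1/14, RHS = 2/7 → counterexample
(4, 3): LHS = 1/7, RHS = 7/12 → counterexample
(3, 6): LHS = 1/9, RHS = 1/2 → counterexample
(2, 4): LHS = 1/6, RHS = 3/4 → counterexample

That makes 6 counterexamples.

Answer: 6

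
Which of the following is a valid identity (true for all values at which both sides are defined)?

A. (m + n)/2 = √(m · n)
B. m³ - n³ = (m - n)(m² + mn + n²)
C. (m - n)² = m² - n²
A: fails at (2, 5) — LHS = 7/2, RHS = √(10) ≈ 3.162.
B: holds — e.g. at (1, 2), both sides equal -7.
C: fails at (1, 3) — LHS = 4, RHS = -8.

Answer: B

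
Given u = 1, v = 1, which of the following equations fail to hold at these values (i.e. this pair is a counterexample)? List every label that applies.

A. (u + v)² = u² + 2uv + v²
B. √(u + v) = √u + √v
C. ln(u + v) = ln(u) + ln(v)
Evaluating each claim at the given values:
A. LHS = 4, RHS = 4 → holds here (LHS = RHS)
B. LHS = √(2) ≈ 1.414, RHS = 2 → fails here (LHS ≠ RHS)
C. LHS = ln(2) ≈ 0.6931, RHS = 0 → fails here (LHS ≠ RHS)

Answer: B, C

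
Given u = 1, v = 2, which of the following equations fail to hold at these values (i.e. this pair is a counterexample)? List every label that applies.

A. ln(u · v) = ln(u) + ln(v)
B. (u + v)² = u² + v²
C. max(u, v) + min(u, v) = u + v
Evaluating each claim at the given values:
A. LHS = ln(2) ≈ 0.6931, RHS = ln(2) ≈ 0.6931 → holds here (LHS = RHS)
B. LHS = 9, RHS = 5 → fails here (LHS ≠ RHS)
C. LHS = 3, RHS = 3 → holds here (LHS = RHS)

Answer: B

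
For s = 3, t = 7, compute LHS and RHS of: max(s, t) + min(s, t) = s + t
LHS = max(3, 7) + min(3, 7) = 10
RHS = 3 + 7 = 10

LHS = RHS: the two sides agree.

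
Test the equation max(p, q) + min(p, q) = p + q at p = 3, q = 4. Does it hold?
Holds

Substituting p = 3, q = 4:

LHS = max(3, 4) + min(3, 4) = 7
RHS = 3 + 4 = 7

LHS = RHS, so the equation holds at this point.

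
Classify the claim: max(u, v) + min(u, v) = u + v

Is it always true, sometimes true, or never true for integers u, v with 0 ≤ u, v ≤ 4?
The identity holds for every pair in the range. For instance at (u, v) = (3, 3): both sides equal 6.

Answer: Always true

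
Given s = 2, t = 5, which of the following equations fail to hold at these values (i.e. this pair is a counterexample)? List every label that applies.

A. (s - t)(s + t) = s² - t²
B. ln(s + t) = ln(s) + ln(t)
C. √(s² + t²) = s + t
B, C

Evaluating each claim at the given values:
A. LHS = -21, RHS = -21 → holds here (LHS = RHS)
B. LHS = ln(7) ≈ 1.946, RHS = ln(2) + ln(5) ≈ 2.303 → fails here (LHS ≠ RHS)
C. LHS = √(29) ≈ 5.385, RHS = 7 → fails here (LHS ≠ RHS)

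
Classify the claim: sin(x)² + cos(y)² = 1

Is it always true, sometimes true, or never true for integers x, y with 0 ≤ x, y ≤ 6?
It holds at (x, y) = (2, 2) (both sides equal 1), but fails at (x, y) = (4, 0) (LHS = sin(4)² + 1 ≈ 1.573, RHS = 1).

Answer: Sometimes true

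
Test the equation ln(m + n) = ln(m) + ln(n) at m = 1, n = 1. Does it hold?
Fails

Substituting m = 1, n = 1:

LHS = ln(1 + 1) = ln(2) ≈ 0.6931
RHS = ln(1) + ln(1) = 0

LHS ≠ RHS, so the equation does not hold at this point.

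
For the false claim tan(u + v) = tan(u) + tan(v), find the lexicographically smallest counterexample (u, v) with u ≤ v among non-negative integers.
(u, v) = (1, 1)

At (0, 6): both sides equal tan(6) ≈ -0.291, so it holds there.
At (0, 7): both sides equal tan(7) ≈ 0.8714, so it holds there.

Substituting (1, 1) into the claim:
LHS = tan(1 + 1) = tan(2) ≈ -2.185
RHS = tan(1) + tan(1) = 2·tan(1) ≈ 3.115

Since LHS ≠ RHS, this pair disproves the claim, and no lexicographically smaller pair (u ≤ v, non-negative integers) does.

For instance (3, 6) is also a counterexample (LHS = tan(9) ≈ -0.4523, RHS = tan(6) + tan(3) ≈ -0.4336), but it's lexicographically larger.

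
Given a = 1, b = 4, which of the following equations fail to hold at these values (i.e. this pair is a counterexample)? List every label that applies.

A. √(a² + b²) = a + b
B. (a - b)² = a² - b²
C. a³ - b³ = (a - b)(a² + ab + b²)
Evaluating each claim at the given values:
A. LHS = √(17) ≈ 4.123, RHS = 5 → fails here (LHS ≠ RHS)
B. LHS = 9, RHS = -15 → fails here (LHS ≠ RHS)
C. LHS = -63, RHS = -63 → holds here (LHS = RHS)

Answer: A, B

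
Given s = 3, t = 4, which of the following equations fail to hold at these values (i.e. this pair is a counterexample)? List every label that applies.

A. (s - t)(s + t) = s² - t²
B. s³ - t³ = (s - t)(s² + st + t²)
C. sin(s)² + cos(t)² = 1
Evaluating each claim at the given values:
A. LHS = -7, RHS = -7 → holds here (LHS = RHS)
B. LHS = -37, RHS = -37 → holds here (LHS = RHS)
C. LHS = sin(3)² + cos(4)² ≈ 0.4472, RHS = 1 → fails here (LHS ≠ RHS)

Answer: C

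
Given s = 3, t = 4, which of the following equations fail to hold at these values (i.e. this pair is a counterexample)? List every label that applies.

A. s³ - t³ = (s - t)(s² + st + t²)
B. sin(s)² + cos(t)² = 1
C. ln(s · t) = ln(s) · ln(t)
B, C

Evaluating each claim at the given values:
A. LHS = -37, RHS = -37 → holds here (LHS = RHS)
B. LHS = sin(3)² + cos(4)² ≈ 0.4472, RHS = 1 → fails here (LHS ≠ RHS)
C. LHS = ln(12) ≈ 2.485, RHS = ln(3)·ln(4) ≈ 1.523 → fails here (LHS ≠ RHS)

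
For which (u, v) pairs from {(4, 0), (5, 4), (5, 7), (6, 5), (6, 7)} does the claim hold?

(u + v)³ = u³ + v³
Testing each pair:
(4, 0): LHS = 64, RHS = 64 → holds
(5, 4): LHS = 729, RHS = 189 → fails
(5, 7): LHS = 1728, RHS = 468 → fails
(6, 5): LHS = 1331, RHS = 341 → fails
(6, 7): LHS = 2197, RHS = 559 → fails

1 of 5 pairs satisfies the claim.

Answer: (4, 0)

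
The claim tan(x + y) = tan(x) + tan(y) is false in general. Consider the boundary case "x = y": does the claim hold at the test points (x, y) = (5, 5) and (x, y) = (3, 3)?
At (5, 5): LHS = tan(10) ≈ 0.6484 ≠ RHS = 2·tan(5) ≈ -6.761
At (3, 3): LHS = tan(6) ≈ -0.291 ≠ RHS = 2·tan(3) ≈ -0.2851

Answer: No, fails at both test points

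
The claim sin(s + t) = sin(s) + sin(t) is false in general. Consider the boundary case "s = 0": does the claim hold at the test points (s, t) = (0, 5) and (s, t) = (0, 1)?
Yes, holds at both test points

At (0, 5): LHS = sin(5) ≈ -0.9589, RHS = sin(5) ≈ -0.9589 → equal
At (0, 1): LHS = sin(1) ≈ 0.8415, RHS = sin(1) ≈ 0.8415 → equal

So the claim does hold at both of these boundary points, even though it is not an identity.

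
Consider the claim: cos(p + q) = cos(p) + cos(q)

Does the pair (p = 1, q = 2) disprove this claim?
Substituting p = 1, q = 2:
LHS = cos(1 + 2) = cos(3) ≈ -0.99
RHS = cos(1) + cos(2) ≈ 0.1242

Since LHS ≠ RHS, this pair disproves the claim.

Answer: Yes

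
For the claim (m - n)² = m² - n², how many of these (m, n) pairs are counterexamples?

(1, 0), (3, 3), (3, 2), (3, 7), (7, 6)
Testing each pair:
(1, 0): LHS = 1, RHS = 1 → satisfies claim
(3, 3): LHS = 0, RHS = 0 → satisfies claim
(3, 2): LHS = 1, RHS = 5 → counterexample
(3, 7): LHS = 16, RHS = -40 → counterexample
(7, 6): LHS = 1, RHS = 13 → counterexample

That makes 3 counterexamples.

Answer: 3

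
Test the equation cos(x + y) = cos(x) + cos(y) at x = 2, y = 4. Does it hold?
Substituting x = 2, y = 4:

LHS = cos(2 + 4) = cos(6) ≈ 0.9602
RHS = cos(2) + cos(4) ≈ -1.07

LHS ≠ RHS, so the equation does not hold at this point.

Answer: Fails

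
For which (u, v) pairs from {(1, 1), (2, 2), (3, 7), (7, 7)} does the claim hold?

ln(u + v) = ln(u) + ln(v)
(2, 2)

Testing each pair:
(1, 1): LHS = ln(2) ≈ 0.6931, RHS = 0 → fails
(2, 2): LHS = ln(4) ≈ 1.386, RHS = 2·ln(2) ≈ 1.386 → holds
(3, 7): LHS = ln(10) ≈ 2.303, RHS = ln(3) + ln(7) ≈ 3.045 → fails
(7, 7): LHS = ln(14) ≈ 2.639, RHS = 2·ln(7) ≈ 3.892 → fails

1 of 4 pairs satisfies the claim.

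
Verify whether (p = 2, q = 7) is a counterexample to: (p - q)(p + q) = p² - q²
No

Substituting p = 2, q = 7:
LHS = (2 - 7)(2 + 7) = -45
RHS = 2² - 7² = -45

The sides agree, so this pair does not disprove the claim.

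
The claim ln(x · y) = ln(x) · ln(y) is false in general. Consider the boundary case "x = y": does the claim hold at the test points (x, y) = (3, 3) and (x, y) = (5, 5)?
No, fails at both test points

At (3, 3): LHS = ln(9) ≈ 2.197 ≠ RHS = ln(3)² ≈ 1.207
At (5, 5): LHS = ln(25) ≈ 3.219 ≠ RHS = ln(5)² ≈ 2.59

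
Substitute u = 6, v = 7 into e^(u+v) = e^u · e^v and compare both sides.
LHS = e^(6+7) = e^13 ≈ 442413.4
RHS = e^6 · e^7 = e^13 ≈ 442413.4

LHS = RHS: the two sides agree.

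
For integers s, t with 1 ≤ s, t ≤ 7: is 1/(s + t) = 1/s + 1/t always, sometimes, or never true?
The claim fails for every pair in the range. For instance at (s, t) = (4, 2): LHS = 1/6, RHS = 3/4.

Answer: Never true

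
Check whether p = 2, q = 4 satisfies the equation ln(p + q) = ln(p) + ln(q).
Fails

Substituting p = 2, q = 4:

LHS = ln(2 + 4) = ln(6) ≈ 1.792
RHS = ln(2) + ln(4) ≈ 2.079

LHS ≠ RHS, so the equation does not hold at this point.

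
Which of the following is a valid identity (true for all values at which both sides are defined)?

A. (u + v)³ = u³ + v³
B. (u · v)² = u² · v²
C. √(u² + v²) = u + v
B

A: fails at (3, 5) — LHS = 512, RHS = 152.
B: holds — e.g. at (1, 4), both sides equal 16.
C: fails at (5, 5) — LHS = 5·√(2) ≈ 7.071, RHS = 10.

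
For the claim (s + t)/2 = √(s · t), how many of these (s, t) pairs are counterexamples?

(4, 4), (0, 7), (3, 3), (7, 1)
Testing each pair:
(4, 4): LHS = 4, RHS = 4 → satisfies claim
(0, 7): LHS = 7/2, RHS = 0 → counterexample
(3, 3): LHS = 3, RHS = 3 → satisfies claim
(7, 1): LHS = 4, RHS = √(7) ≈ 2.646 → counterexample

That makes 2 counterexamples.

Answer: 2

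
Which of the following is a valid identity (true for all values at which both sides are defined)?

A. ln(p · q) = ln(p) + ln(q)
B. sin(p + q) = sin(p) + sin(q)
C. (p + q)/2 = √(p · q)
A: holds — e.g. at (5, 5), both sides equal ln(25) ≈ 3.219.
B: fails at (1, 2) — LHS = sin(3) ≈ 0.1411, RHS = sin(1) + sin(2) ≈ 1.751.
C: fails at (3, 4) — LHS = 7/2, RHS = 2·√(3) ≈ 3.464.

Answer: A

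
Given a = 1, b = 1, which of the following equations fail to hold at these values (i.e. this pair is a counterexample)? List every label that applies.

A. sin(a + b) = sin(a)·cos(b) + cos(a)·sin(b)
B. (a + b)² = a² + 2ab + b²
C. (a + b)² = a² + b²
C

Evaluating each claim at the given values:
A. LHS = sin(2) ≈ 0.9093, RHS = 2·sin(1)·cos(1) ≈ 0.9093 → holds here (LHS = RHS)
B. LHS = 4, RHS = 4 → holds here (LHS = RHS)
C. LHS = 4, RHS = 2 → fails here (LHS ≠ RHS)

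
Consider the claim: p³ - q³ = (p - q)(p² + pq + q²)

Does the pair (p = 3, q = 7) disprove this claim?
Substituting p = 3, q = 7:
LHS = 3³ - 7³ = -316
RHS = (3 - 7)(3² + 3·7 + 7²) = -316

The sides agree, so this pair does not disprove the claim.

Answer: No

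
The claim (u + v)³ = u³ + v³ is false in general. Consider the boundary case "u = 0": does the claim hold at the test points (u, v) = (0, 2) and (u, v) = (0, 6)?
At (0, 2): LHS = 8, RHS = 8 → equal
At (0, 6): LHS = 216, RHS = 216 → equal

So the claim does hold at both of these boundary points, even though it is not an identity.

Answer: Yes, holds at both test points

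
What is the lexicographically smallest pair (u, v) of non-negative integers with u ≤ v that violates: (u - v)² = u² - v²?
(u, v) = (0, 1)

Substituting (0, 1) into the claim:
LHS = (0 - 1)² = 1
RHS = 0² - 1² = -1

Since LHS ≠ RHS, this pair disproves the claim, and no lexicographically smaller pair (u ≤ v, non-negative integers) does.

For instance (2, 4) is also a counterexample (LHS = 4, RHS = -12), but it's lexicographically larger.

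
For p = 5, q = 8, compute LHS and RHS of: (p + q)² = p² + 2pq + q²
LHS = (5 + 8)² = 169
RHS = 5² + 2·5·8 + 8² = 169

LHS = RHS: the two sides agree.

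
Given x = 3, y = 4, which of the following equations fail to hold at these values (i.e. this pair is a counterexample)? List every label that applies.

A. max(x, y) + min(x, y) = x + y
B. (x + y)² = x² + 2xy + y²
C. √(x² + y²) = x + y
Evaluating each claim at the given values:
A. LHS = 7, RHS = 7 → holds here (LHS = RHS)
B. LHS = 49, RHS = 49 → holds here (LHS = RHS)
C. LHS = 5, RHS = 7 → fails here (LHS ≠ RHS)

Answer: C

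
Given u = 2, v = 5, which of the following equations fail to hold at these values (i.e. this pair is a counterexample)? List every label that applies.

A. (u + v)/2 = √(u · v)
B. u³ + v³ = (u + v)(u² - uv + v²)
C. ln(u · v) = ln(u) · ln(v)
A, C

Evaluating each claim at the given values:
A. LHS = 7/2, RHS = √(10) ≈ 3.162 → fails here (LHS ≠ RHS)
B. LHS = 133, RHS = 133 → holds here (LHS = RHS)
C. LHS = ln(10) ≈ 2.303, RHS = ln(2)·ln(5) ≈ 1.116 → fails here (LHS ≠ RHS)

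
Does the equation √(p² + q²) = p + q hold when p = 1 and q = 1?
Substituting p = 1, q = 1:

LHS = √(1² + 1²) = √(2) ≈ 1.414
RHS = 1 + 1 = 2

LHS ≠ RHS, so the equation does not hold at this point.

Answer: Fails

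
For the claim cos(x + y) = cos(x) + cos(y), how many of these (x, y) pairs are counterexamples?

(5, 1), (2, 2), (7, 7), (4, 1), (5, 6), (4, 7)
Testing each pair:
(5, 1): LHS = cos(6) ≈ 0.9602, RHS = cos(5) + cos(1) ≈ 0.824 → counterexample
(2, 2): LHS = cos(4) ≈ -0.6536, RHS = 2·cos(2) ≈ -0.8323 → counterexample
(7, 7): LHS = cos(14) ≈ 0.1367, RHS = 2·cos(7) ≈ 1.508 → counterexample
(4, 1): LHS = cos(5) ≈ 0.2837, RHS = cos(4) + cos(1) ≈ -0.1133 → counterexample
(5, 6): LHS = cos(11) ≈ 0.004426, RHS = cos(5) + cos(6) ≈ 1.244 → counterexample
(4, 7): LHS = cos(11) ≈ 0.004426, RHS = cos(4) + cos(7) ≈ 0.1003 → counterexample

That makes 6 counterexamples.

Answer: 6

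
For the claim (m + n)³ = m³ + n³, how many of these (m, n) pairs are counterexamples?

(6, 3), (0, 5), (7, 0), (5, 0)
1

Testing each pair:
(6, 3): LHS = 729, RHS = 243 → counterexample
(0, 5): LHS = 125, RHS = 125 → satisfies claim
(7, 0): LHS = 343, RHS = 343 → satisfies claim
(5, 0): LHS = 125, RHS = 125 → satisfies claim

That makes 1 counterexample.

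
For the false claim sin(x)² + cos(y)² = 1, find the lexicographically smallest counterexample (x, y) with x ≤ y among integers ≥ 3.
Substituting (3, 4) into the claim:
LHS = sin(3)² + cos(4)² ≈ 0.4472
RHS = 1

Since LHS ≠ RHS, this pair disproves the claim, and no lexicographically smaller pair (x ≤ y, integers ≥ 3) does.

For instance (3, 5) is also a counterexample (LHS = sin(3)² + cos(5)² ≈ 0.1004, RHS = 1), but it's lexicographically larger.

Answer: (x, y) = (3, 4)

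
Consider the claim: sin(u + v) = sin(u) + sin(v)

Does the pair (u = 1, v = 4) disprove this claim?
Substituting u = 1, v = 4:
LHS = sin(1 + 4) = sin(5) ≈ -0.9589
RHS = sin(1) + sin(4) ≈ 0.08467

Since LHS ≠ RHS, this pair disproves the claim.

Answer: Yes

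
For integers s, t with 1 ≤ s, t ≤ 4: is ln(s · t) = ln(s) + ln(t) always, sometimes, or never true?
Always true

The identity holds for every pair in the range. For instance at (s, t) = (2, 1): both sides equal ln(2) ≈ 0.6931.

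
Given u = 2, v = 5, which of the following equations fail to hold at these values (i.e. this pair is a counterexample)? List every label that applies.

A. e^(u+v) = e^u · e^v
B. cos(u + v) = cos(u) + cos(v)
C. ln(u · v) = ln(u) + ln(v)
Evaluating each claim at the given values:
A. LHS = e^7 ≈ 1097, RHS = e^7 ≈ 1097 → holds here (LHS = RHS)
B. LHS = cos(7) ≈ 0.7539, RHS = cos(2) + cos(5) ≈ -0.1325 → fails here (LHS ≠ RHS)
C. LHS = ln(10) ≈ 2.303, RHS = ln(2) + ln(5) ≈ 2.303 → holds here (LHS = RHS)

Answer: B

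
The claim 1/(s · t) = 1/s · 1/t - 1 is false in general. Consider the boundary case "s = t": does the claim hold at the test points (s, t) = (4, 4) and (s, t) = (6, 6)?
At (4, 4): LHS = 1/16 ≠ RHS = -15/16
At (6, 6): LHS = 1/36 ≠ RHS = -35/36

Answer: No, fails at both test points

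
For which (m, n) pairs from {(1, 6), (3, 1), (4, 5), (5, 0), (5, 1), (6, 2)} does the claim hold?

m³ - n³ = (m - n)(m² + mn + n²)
Testing each pair:
(1, 6): LHS = -215, RHS = -215 → holds
(3, 1): LHS = 26, RHS = 26 → holds
(4, 5): LHS = -61, RHS = -61 → holds
(5, 0): LHS = 125, RHS = 125 → holds
(5, 1): LHS = 124, RHS = 124 → holds
(6, 2): LHS = 208, RHS = 208 → holds

Every pair satisfies the claim.

Answer: All pairs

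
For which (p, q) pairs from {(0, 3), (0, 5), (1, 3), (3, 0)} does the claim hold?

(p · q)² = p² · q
Testing each pair:
(0, 3): LHS = 0, RHS = 0 → holds
(0, 5): LHS = 0, RHS = 0 → holds
(1, 3): LHS = 9, RHS = 3 → fails
(3, 0): LHS = 0, RHS = 0 → holds

3 of 4 pairs satisfy the claim.

Answer: (0, 3), (0, 5), (3, 0)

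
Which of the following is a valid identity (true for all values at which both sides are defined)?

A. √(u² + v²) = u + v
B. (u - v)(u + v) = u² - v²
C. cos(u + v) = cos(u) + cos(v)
B

A: fails at (3, 5) — LHS = √(34) ≈ 5.831, RHS = 8.
B: holds — e.g. at (0, 1), both sides equal -1.
C: fails at (4, 4) — LHS = cos(8) ≈ -0.1455, RHS = 2·cos(4) ≈ -1.307.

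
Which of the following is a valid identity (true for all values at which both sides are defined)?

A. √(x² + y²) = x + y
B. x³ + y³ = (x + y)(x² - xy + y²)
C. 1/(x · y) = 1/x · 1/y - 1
B

A: fails at (4, 6) — LHS = 2·√(13) ≈ 7.211, RHS = 10.
B: holds — e.g. at (2, 5), both sides equal 133.
C: fails at (1, 5) — LHS = 1/5, RHS = -4/5.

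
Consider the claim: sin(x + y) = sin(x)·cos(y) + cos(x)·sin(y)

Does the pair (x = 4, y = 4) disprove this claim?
No

Substituting x = 4, y = 4:
LHS = sin(4 + 4) = sin(8) ≈ 0.9894
RHS = sin(4)·cos(4) + cos(4)·sin(4) = 2·sin(4)·cos(4) ≈ 0.9894

The sides agree, so this pair does not disprove the claim.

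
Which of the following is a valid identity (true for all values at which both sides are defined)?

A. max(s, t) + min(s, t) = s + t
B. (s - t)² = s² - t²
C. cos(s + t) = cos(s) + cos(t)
A: holds — e.g. at (3, 4), both sides equal 7.
B: fails at (3, 7) — LHS = 16, RHS = -40.
C: fails at (2, 5) — LHS = cos(7) ≈ 0.7539, RHS = cos(2) + cos(5) ≈ -0.1325.

Answer: A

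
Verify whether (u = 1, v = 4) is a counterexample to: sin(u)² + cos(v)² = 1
Yes

Substituting u = 1, v = 4:
LHS = sin(1)² + cos(4)² ≈ 1.135
RHS = 1

Since LHS ≠ RHS, this pair disproves the claim.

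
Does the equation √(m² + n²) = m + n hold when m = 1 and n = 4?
Fails

Substituting m = 1, n = 4:

LHS = √(1² + 4²) = √(17) ≈ 4.123
RHS = 1 + 4 = 5

LHS ≠ RHS, so the equation does not hold at this point.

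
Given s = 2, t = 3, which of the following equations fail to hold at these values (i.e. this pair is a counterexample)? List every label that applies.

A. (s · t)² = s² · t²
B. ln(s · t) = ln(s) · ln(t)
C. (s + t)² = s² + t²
B, C

Evaluating each claim at the given values:
A. LHS = 36, RHS = 36 → holds here (LHS = RHS)
B. LHS = ln(6) ≈ 1.792, RHS = ln(2)·ln(3) ≈ 0.7615 → fails here (LHS ≠ RHS)
C. LHS = 25, RHS = 13 → fails here (LHS ≠ RHS)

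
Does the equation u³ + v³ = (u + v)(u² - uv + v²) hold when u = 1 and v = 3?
Substituting u = 1, v = 3:

LHS = 1³ + 3³ = 28
RHS = (1 + 3)(1² - 1·3 + 3²) = 28

LHS = RHS, so the equation holds at this point.

Answer: Holds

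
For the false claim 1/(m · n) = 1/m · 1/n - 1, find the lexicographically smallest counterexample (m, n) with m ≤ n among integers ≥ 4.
Substituting (4, 4) into the claim:
LHS = 1/(4 · 4) = 1/16
RHS = 1/4 · 1/4 - 1 = -15/16

Since LHS ≠ RHS, this pair disproves the claim, and no lexicographically smaller pair (m ≤ n, integers ≥ 4) does.

For instance (5, 10) is also a counterexample (LHS = 1/50, RHS = -49/50), but it's lexicographically larger.

Answer: (m, n) = (4, 4)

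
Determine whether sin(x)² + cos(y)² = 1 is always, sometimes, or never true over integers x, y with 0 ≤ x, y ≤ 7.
Sometimes true

It holds at (x, y) = (6, 6) (both sides equal 1), but fails at (x, y) = (0, 6) (LHS = cos(6)² ≈ 0.9219, RHS = 1).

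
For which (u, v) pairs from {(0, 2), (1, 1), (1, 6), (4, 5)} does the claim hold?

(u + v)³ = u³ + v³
Testing each pair:
(0, 2): LHS = 8, RHS = 8 → holds
(1, 1): LHS = 8, RHS = 2 → fails
(1, 6): LHS = 343, RHS = 217 → fails
(4, 5): LHS = 729, RHS = 189 → fails

1 of 4 pairs satisfies the claim.

Answer: (0, 2)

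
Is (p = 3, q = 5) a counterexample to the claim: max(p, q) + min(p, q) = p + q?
No

Substituting p = 3, q = 5:
LHS = max(3, 5) + min(3, 5) = 8
RHS = 3 + 5 = 8

The sides agree, so this pair does not disprove the claim.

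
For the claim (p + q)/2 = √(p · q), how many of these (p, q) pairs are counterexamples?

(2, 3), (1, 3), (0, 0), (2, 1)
3

Testing each pair:
(2, 3): LHS = 5/2, RHS = √(6) ≈ 2.449 → counterexample
(1, 3): LHS = 2, RHS = √(3) ≈ 1.732 → counterexample
(0, 0): LHS = 0, RHS = 0 → satisfies claim
(2, 1): LHS = 3/2, RHS = √(2) ≈ 1.414 → counterexample

That makes 3 counterexamples.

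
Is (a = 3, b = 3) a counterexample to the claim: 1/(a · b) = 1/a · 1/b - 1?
Yes

Substituting a = 3, b = 3:
LHS = 1/(3 · 3) = 1/9
RHS = 1/3 · 1/3 - 1 = -8/9

Since LHS ≠ RHS, this pair disproves the claim.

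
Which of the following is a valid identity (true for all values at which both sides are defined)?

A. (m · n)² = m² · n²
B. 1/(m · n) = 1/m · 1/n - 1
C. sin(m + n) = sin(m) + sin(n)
A

A: holds — e.g. at (3, 4), both sides equal 144.
B: fails at (2, 4) — LHS = 1/8, RHS = -7/8.
C: fails at (1, 1) — LHS = sin(2) ≈ 0.9093, RHS = 2·sin(1) ≈ 1.683.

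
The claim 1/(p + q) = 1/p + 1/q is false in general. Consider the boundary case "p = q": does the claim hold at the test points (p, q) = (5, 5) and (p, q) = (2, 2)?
No, fails at both test points

At (5, 5): LHS = 1/10 ≠ RHS = 2/5
At (2, 2): LHS = 1/4 ≠ RHS = 1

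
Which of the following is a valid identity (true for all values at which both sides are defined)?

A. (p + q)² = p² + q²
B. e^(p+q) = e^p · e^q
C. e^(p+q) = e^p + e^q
B

A: fails at (1, 5) — LHS = 36, RHS = 26.
B: holds — e.g. at (2, 4), both sides equal e^6 ≈ 403.4.
C: fails at (3, 5) — LHS = e^8 ≈ 2981, RHS = e^3 + e^5 ≈ 168.5.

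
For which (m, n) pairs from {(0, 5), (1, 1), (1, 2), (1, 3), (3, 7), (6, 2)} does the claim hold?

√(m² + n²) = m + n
(0, 5)

Testing each pair:
(0, 5): LHS = 5, RHS = 5 → holds
(1, 1): LHS = √(2) ≈ 1.414, RHS = 2 → fails
(1, 2): LHS = √(5) ≈ 2.236, RHS = 3 → fails
(1, 3): LHS = √(10) ≈ 3.162, RHS = 4 → fails
(3, 7): LHS = √(58) ≈ 7.616, RHS = 10 → fails
(6, 2): LHS = 2·√(10) ≈ 6.325, RHS = 8 → fails

1 of 6 pairs satisfies the claim.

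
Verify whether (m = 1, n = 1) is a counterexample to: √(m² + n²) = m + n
Yes

Substituting m = 1, n = 1:
LHS = √(1² + 1²) = √(2) ≈ 1.414
RHS = 1 + 1 = 2

Since LHS ≠ RHS, this pair disproves the claim.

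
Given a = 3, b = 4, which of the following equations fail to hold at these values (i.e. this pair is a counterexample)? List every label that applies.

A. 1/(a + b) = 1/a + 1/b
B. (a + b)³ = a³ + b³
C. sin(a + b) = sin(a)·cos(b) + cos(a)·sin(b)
A, B

Evaluating each claim at the given values:
A. LHS = 1/7, RHS = 7/12 → fails here (LHS ≠ RHS)
B. LHS = 343, RHS = 91 → fails here (LHS ≠ RHS)
C. LHS = sin(7) ≈ 0.657, RHS = sin(3)·cos(4) + sin(4)·cos(3) ≈ 0.657 → holds here (LHS = RHS)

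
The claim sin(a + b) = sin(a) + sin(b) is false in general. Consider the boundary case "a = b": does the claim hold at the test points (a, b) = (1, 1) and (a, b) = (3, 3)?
No, fails at both test points

At (1, 1): LHS = sin(2) ≈ 0.9093 ≠ RHS = 2·sin(1) ≈ 1.683
At (3, 3): LHS = sin(6) ≈ -0.2794 ≠ RHS = 2·sin(3) ≈ 0.2822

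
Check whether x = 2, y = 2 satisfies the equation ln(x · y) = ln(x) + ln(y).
Holds

Substituting x = 2, y = 2:

LHS = ln(2 · 2) = ln(4) ≈ 1.386
RHS = ln(2) + ln(2) = 2·ln(2) ≈ 1.386

LHS = RHS, so the equation holds at this point.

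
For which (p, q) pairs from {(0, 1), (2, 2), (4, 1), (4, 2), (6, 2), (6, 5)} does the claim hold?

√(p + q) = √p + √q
(0, 1)

Testing each pair:
(0, 1): LHS = 1, RHS = 1 → holds
(2, 2): LHS = 2, RHS = 2·√(2) ≈ 2.828 → fails
(4, 1): LHS = √(5) ≈ 2.236, RHS = 3 → fails
(4, 2): LHS = √(6) ≈ 2.449, RHS = √(2) + 2 ≈ 3.414 → fails
(6, 2): LHS = 2·√(2) ≈ 2.828, RHS = √(2) + √(6) ≈ 3.864 → fails
(6, 5): LHS = √(11) ≈ 3.317, RHS = √(5) + √(6) ≈ 4.686 → fails

1 of 6 pairs satisfies the claim.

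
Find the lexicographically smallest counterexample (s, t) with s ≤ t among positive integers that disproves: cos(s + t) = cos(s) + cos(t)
Substituting (1, 1) into the claim:
LHS = cos(1 + 1) = cos(2) ≈ -0.4161
RHS = cos(1) + cos(1) = 2·cos(1) ≈ 1.081

Since LHS ≠ RHS, this pair disproves the claim, and no lexicographically smaller pair (s ≤ t, positive integers) does.

For instance (2, 5) is also a counterexample (LHS = cos(7) ≈ 0.7539, RHS = cos(2) + cos(5) ≈ -0.1325), but it's lexicographically larger.

Answer: (s, t) = (1, 1)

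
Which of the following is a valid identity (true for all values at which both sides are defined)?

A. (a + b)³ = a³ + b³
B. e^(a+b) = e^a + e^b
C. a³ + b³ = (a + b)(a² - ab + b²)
A: fails at (5, 5) — LHS = 1000, RHS = 250.
B: fails at (5, 5) — LHS = e^10 ≈ 22026.5, RHS = 2·e^5 ≈ 296.8.
C: holds — e.g. at (3, 5), both sides equal 152.

Answer: C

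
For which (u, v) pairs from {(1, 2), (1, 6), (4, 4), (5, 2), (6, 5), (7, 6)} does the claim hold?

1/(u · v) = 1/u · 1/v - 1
None

Testing each pair:
(1, 2): LHS = 1/2, RHS = -1/2 → fails
(1, 6): LHS = 1/6, RHS = -5/6 → fails
(4, 4): LHS = 1/16, RHS = -15/16 → fails
(5, 2): LHS = 1/10, RHS = -9/10 → fails
(6, 5): LHS = 1/30, RHS = -29/30 → fails
(7, 6): LHS = 1/42, RHS = -41/42 → fails

No pair satisfies the claim.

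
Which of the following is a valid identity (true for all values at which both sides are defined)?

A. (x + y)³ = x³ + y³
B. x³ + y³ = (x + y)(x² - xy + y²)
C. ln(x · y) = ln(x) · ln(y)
B

A: fails at (3, 5) — LHS = 512, RHS = 152.
B: holds — e.g. at (3, 4), both sides equal 91.
C: fails at (4, 4) — LHS = ln(16) ≈ 2.773, RHS = ln(4)² ≈ 1.922.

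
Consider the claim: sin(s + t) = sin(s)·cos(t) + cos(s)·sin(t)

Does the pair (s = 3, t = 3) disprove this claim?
No

Substituting s = 3, t = 3:
LHS = sin(3 + 3) = sin(6) ≈ -0.2794
RHS = sin(3)·cos(3) + cos(3)·sin(3) = 2·sin(3)·cos(3) ≈ -0.2794

The sides agree, so this pair does not disprove the claim.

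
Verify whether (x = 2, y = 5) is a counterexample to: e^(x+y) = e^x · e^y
No

Substituting x = 2, y = 5:
LHS = e^(2+5) = e^7 ≈ 1097
RHS = e^2 · e^5 = e^7 ≈ 1097

The sides agree, so this pair does not disprove the claim.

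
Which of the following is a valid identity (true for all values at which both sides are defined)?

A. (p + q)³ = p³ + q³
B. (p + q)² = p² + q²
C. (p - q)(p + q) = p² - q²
C

A: fails at (2, 2) — LHS = 64, RHS = 16.
B: fails at (5, 5) — LHS = 100, RHS = 50.
C: holds — e.g. at (1, 5), both sides equal -24.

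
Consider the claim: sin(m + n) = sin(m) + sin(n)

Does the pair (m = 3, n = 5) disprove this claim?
Substituting m = 3, n = 5:
LHS = sin(3 + 5) = sin(8) ≈ 0.9894
RHS = sin(3) + sin(5) ≈ -0.8178

Since LHS ≠ RHS, this pair disproves the claim.

Answer: Yes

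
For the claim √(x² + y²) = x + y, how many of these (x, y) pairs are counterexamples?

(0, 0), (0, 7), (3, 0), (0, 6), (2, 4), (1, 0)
1

Testing each pair:
(0, 0): LHS = 0, RHS = 0 → satisfies claim
(0, 7): LHS = 7, RHS = 7 → satisfies claim
(3, 0): LHS = 3, RHS = 3 → satisfies claim
(0, 6): LHS = 6, RHS = 6 → satisfies claim
(2, 4): LHS = 2·√(5) ≈ 4.472, RHS = 6 → counterexample
(1, 0): LHS = 1, RHS = 1 → satisfies claim

That makes 1 counterexample.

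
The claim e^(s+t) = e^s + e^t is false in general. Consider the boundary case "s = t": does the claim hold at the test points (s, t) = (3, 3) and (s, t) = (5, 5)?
At (3, 3): LHS = e^6 ≈ 403.4 ≠ RHS = 2·e^3 ≈ 40.17
At (5, 5): LHS = e^10 ≈ 22026.5 ≠ RHS = 2·e^5 ≈ 296.8

Answer: No, fails at both test points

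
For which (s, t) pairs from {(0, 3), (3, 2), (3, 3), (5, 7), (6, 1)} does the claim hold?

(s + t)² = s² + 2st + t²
Testing each pair:
(0, 3): LHS = 9, RHS = 9 → holds
(3, 2): LHS = 25, RHS = 25 → holds
(3, 3): LHS = 36, RHS = 36 → holds
(5, 7): LHS = 144, RHS = 144 → holds
(6, 1): LHS = 49, RHS = 49 → holds

Every pair satisfies the claim.

Answer: All pairs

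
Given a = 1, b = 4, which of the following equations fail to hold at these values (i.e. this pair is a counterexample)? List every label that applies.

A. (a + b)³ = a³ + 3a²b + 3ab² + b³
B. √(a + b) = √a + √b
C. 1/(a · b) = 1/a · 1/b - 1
Evaluating each claim at the given values:
A. LHS = 125, RHS = 125 → holds here (LHS = RHS)
B. LHS = √(5) ≈ 2.236, RHS = 3 → fails here (LHS ≠ RHS)
C. LHS = 1/4, RHS = -3/4 → fails here (LHS ≠ RHS)

Answer: B, C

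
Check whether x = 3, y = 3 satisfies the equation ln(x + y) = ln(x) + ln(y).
Fails

Substituting x = 3, y = 3:

LHS = ln(3 + 3) = ln(6) ≈ 1.792
RHS = ln(3) + ln(3) = 2·ln(3) ≈ 2.197

LHS ≠ RHS, so the equation does not hold at this point.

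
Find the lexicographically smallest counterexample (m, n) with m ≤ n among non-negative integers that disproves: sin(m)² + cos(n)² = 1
(m, n) = (0, 1)

At (0, 0): both sides equal 1, so it holds there.

Substituting (0, 1) into the claim:
LHS = sin(0)² + cos(1)² = cos(1)² ≈ 0.2919
RHS = 1

Since LHS ≠ RHS, this pair disproves the claim, and no lexicographically smaller pair (m ≤ n, non-negative integers) does.

For instance (5, 7) is also a counterexample (LHS = cos(7)² + sin(5)² ≈ 1.488, RHS = 1), but it's lexicographically larger.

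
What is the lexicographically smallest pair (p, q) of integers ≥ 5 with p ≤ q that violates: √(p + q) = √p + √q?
(p, q) = (5, 5)

Substituting (5, 5) into the claim:
LHS = √(5 + 5) = √(10) ≈ 3.162
RHS = √5 + √5 = 2·√(5) ≈ 4.472

Since LHS ≠ RHS, this pair disproves the claim, and no lexicographically smaller pair (p ≤ q, integers ≥ 5) does.

For instance (8, 9) is also a counterexample (LHS = √(17) ≈ 4.123, RHS = 2·√(2) + 3 ≈ 5.828), but it's lexicographically larger.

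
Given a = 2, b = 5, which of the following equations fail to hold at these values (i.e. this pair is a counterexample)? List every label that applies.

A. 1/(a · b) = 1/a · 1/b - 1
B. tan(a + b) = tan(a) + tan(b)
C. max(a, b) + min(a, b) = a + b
A, B

Evaluating each claim at the given values:
A. LHS = 1/10, RHS = -9/10 → fails here (LHS ≠ RHS)
B. LHS = tan(7) ≈ 0.8714, RHS = tan(5) + tan(2) ≈ -5.566 → fails here (LHS ≠ RHS)
C. LHS = 7, RHS = 7 → holds here (LHS = RHS)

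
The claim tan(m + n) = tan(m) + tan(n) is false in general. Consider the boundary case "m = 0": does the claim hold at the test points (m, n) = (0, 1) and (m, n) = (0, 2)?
At (0, 1): LHS = tan(1) ≈ 1.557, RHS = tan(1) ≈ 1.557 → equal
At (0, 2): LHS = tan(2) ≈ -2.185, RHS = tan(2) ≈ -2.185 → equal

So the claim does hold at both of these boundary points, even though it is not an identity.

Answer: Yes, holds at both test points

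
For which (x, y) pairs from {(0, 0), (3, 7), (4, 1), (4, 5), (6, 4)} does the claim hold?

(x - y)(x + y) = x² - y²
Testing each pair:
(0, 0): LHS = 0, RHS = 0 → holds
(3, 7): LHS = -40, RHS = -40 → holds
(4, 1): LHS = 15, RHS = 15 → holds
(4, 5): LHS = -9, RHS = -9 → holds
(6, 4): LHS = 20, RHS = 20 → holds

Every pair satisfies the claim.

Answer: All pairs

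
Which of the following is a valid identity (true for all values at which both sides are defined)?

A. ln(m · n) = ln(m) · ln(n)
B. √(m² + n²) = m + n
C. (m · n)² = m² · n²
A: fails at (3, 7) — LHS = ln(21) ≈ 3.045, RHS = ln(3)·ln(7) ≈ 2.138.
B: fails at (1, 1) — LHS = √(2) ≈ 1.414, RHS = 2.
C: holds — e.g. at (1, 2), both sides equal 4.

Answer: C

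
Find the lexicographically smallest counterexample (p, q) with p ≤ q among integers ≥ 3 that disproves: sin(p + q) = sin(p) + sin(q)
Substituting (3, 3) into the claim:
LHS = sin(3 + 3) = sin(6) ≈ -0.2794
RHS = sin(3) + sin(3) = 2·sin(3) ≈ 0.2822

Since LHS ≠ RHS, this pair disproves the claim, and no lexicographically smaller pair (p ≤ q, integers ≥ 3) does.

For instance (9, 10) is also a counterexample (LHS = sin(19) ≈ 0.1499, RHS = sin(10) + sin(9) ≈ -0.1319), but it's lexicographically larger.

Answer: (p, q) = (3, 3)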